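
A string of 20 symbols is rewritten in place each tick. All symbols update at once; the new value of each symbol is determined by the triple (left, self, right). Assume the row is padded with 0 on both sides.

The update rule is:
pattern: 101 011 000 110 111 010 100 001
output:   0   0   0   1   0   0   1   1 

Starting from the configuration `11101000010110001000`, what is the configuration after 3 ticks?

00100100100011010100
01011011010101000010
10001001000000100101

10001001000000100101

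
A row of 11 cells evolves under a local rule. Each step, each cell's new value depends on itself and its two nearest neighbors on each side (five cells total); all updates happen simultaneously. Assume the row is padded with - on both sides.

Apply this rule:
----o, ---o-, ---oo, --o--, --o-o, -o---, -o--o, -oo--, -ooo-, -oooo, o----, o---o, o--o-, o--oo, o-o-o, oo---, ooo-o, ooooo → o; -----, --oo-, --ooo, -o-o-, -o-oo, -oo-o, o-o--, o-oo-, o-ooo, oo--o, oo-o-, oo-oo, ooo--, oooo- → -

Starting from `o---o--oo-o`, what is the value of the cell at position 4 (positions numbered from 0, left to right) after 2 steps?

ooooooo----
-oooo--oo--
position 4 holds o

o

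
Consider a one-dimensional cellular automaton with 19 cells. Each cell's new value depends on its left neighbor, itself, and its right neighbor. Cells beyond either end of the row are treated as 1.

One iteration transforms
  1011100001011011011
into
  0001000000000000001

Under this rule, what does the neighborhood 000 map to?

At position 6 the neighborhood is 000; the next row has 0 there.

0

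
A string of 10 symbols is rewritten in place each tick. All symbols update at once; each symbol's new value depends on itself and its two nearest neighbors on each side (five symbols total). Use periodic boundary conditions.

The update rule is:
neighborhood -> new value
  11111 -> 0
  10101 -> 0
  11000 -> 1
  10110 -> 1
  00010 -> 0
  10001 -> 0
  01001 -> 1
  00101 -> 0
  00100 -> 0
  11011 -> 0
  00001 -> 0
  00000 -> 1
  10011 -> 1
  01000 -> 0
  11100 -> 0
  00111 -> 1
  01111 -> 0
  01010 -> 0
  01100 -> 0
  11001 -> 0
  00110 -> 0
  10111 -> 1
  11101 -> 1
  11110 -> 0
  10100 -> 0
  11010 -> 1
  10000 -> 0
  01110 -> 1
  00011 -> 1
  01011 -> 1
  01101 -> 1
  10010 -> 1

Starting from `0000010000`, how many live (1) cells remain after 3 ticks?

3

1110000011
0001010110
0000001101
count of 1: 3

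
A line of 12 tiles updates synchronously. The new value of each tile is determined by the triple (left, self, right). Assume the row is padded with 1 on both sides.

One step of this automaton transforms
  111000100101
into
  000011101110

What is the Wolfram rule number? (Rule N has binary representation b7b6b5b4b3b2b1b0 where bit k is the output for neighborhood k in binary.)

39

position 0: 111 → 0  (bit 7 = 0)
position 2: 110 → 0  (bit 6 = 0)
position 10: 101 → 1  (bit 5 = 1)
position 3: 100 → 0  (bit 4 = 0)
position 11: 011 → 0  (bit 3 = 0)
position 6: 010 → 1  (bit 2 = 1)
position 5: 001 → 1  (bit 1 = 1)
position 4: 000 → 1  (bit 0 = 1)
bits b7..b0 = 00100111 = 39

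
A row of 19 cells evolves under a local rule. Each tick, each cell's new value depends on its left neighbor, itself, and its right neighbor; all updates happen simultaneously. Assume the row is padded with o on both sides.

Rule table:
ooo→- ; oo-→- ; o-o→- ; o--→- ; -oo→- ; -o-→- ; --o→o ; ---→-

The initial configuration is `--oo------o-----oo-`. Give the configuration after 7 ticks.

-o-------o-----o---
--------o-----o---o
-------o-----o---o-
------o-----o---o--
-----o-----o---o--o
----o-----o---o--o-
---o-----o---o--o--

---o-----o---o--o--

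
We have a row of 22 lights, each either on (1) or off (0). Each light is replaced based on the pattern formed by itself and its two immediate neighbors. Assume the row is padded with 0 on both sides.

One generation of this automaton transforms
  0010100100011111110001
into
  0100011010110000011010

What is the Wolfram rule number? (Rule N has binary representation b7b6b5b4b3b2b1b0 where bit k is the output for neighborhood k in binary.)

position 12: 111 → 0  (bit 7 = 0)
position 17: 110 → 1  (bit 6 = 1)
position 3: 101 → 0  (bit 5 = 0)
position 5: 100 → 1  (bit 4 = 1)
position 11: 011 → 1  (bit 3 = 1)
position 2: 010 → 0  (bit 2 = 0)
position 1: 001 → 1  (bit 1 = 1)
position 0: 000 → 0  (bit 0 = 0)
bits b7..b0 = 01011010 = 90

90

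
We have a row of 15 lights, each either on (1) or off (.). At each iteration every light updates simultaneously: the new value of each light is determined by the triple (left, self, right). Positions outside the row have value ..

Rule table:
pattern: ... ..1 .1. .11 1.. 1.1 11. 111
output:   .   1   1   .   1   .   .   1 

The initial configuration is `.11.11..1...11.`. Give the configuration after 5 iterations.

1.....1111.1..1
11...1.11..1111
..1.11...11.11.
.11...1.1.....1
1..1.11.11...11

1..1.11.11...11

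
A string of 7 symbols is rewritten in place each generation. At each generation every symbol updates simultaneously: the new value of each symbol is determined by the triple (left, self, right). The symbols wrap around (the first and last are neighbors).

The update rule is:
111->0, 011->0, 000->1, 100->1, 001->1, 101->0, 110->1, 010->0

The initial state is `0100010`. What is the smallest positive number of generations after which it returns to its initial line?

generation 1: 1011101
generation 2: 1000100
generation 3: 0111011
generation 4: 0001001
generation 5: 1110110
generation 6: 0010010
generation 7: 1101101
generation 8: 0100100
generation 9: 1011011
generation 10: 1001000
generation 11: 0110111
generation 12: 0010001
generation 13: 1101110
generation 14: 0100010

14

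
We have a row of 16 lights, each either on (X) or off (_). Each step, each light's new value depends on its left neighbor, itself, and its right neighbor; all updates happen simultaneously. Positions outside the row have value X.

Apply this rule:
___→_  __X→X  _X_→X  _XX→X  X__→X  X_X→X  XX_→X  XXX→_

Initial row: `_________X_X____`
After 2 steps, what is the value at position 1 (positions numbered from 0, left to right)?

X

X_______XXXXX__X
XX_____XX___XXXX
position 1 holds X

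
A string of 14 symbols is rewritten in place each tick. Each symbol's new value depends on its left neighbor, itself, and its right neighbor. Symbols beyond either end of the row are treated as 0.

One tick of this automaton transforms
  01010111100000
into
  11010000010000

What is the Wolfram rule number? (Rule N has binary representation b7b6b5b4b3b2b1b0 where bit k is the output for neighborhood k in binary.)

position 6: 111 → 0  (bit 7 = 0)
position 8: 110 → 0  (bit 6 = 0)
position 2: 101 → 0  (bit 5 = 0)
position 9: 100 → 1  (bit 4 = 1)
position 5: 011 → 0  (bit 3 = 0)
position 1: 010 → 1  (bit 2 = 1)
position 0: 001 → 1  (bit 1 = 1)
position 10: 000 → 0  (bit 0 = 0)
bits b7..b0 = 00010110 = 22

22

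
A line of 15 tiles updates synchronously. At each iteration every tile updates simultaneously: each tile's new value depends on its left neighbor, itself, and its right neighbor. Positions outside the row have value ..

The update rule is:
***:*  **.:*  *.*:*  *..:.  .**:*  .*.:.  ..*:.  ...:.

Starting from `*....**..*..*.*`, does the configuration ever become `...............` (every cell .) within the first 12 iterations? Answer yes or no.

no

iteration 1: .....**......*.
iteration 2: .....**........
iteration 3: .....**........  (fixed point — unchanged through iteration 12)
iteration 12 is .....**........, still not uniform .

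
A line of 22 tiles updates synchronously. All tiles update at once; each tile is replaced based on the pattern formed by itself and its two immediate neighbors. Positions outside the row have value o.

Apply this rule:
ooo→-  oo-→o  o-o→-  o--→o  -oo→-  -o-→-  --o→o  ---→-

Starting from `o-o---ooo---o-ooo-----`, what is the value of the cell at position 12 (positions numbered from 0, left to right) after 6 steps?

-

o--o-o--oo-o----oo---o
ooo---oo-o--o--o-oo-o-
--oo-o-o--oo-oo---o---
oo-o----oo-o--oo-o-o-o
-o--o--o-o--oo-o------
--oo-oo---oo-o--o----o
position 12 holds -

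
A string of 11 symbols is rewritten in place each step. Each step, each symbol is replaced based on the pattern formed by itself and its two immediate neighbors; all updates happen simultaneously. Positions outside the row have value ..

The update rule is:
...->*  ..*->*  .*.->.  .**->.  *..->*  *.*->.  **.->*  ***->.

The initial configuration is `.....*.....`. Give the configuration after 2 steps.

....*.....*

*****.*****
....*.....*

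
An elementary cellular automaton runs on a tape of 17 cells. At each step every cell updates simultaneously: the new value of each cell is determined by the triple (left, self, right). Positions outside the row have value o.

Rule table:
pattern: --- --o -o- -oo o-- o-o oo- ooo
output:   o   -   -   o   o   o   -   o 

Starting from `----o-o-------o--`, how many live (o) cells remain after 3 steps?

step 1: ooo--o-oooooo--o-
step 2: oo-o--oooooo-o--o
step 3: o-o-o-ooooo-o-o-o
count of o: 11

11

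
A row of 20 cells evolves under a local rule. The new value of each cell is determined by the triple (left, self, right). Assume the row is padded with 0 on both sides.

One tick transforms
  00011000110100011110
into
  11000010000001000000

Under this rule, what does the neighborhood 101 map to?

At position 10 the neighborhood is 101; the next row has 0 there.

0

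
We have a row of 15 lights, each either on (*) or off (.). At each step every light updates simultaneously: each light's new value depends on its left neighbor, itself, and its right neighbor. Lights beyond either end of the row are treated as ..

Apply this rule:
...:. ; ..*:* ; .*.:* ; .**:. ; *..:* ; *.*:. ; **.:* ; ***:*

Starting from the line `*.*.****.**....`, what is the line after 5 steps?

.**..**..***..*

*.*..***..**...
*.***.****.**..
*..**..***..**.
***.***.****.**
.**..**..***..*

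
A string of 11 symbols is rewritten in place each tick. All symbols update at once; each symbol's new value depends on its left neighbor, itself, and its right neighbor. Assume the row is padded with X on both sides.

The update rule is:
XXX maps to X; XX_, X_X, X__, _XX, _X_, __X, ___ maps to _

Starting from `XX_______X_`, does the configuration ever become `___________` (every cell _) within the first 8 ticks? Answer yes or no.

tick 1: X__________
tick 2: ___________
all cells are _ at tick 2

yes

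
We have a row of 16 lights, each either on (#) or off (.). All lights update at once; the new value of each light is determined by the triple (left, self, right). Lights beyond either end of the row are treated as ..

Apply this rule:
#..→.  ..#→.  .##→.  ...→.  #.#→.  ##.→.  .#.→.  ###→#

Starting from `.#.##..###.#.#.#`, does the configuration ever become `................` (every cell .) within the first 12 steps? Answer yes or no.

step 1: ........#.......
step 2: ................
all cells are . at step 2

yes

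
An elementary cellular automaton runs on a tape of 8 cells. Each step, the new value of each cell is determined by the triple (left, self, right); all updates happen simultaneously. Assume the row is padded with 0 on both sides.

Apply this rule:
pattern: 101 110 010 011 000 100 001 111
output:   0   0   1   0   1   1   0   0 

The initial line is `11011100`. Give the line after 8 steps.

00000011
11111000
00000111
11110000
00001111
11100000
00011111
11000000

11000000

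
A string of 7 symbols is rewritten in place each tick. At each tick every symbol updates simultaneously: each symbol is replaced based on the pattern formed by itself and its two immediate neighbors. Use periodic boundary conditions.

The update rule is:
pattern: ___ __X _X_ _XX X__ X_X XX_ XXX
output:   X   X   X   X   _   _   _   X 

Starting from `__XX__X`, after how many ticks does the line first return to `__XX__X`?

14

_XX__XX
_X__XX_
XX_XX__
X__X__X
__XX_XX
_XX__X_
XX__XX_
X__XX__
X_XX__X
__X__XX
_XX_XX_
XX__X__
X__XX_X
__XX__X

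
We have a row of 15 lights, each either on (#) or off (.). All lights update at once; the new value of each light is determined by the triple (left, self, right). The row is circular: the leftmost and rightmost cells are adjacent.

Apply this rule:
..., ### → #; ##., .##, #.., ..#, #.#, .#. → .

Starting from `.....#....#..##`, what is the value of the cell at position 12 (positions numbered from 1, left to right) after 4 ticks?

.

.###...##......
..#..#....#####
.......##..###.
######......#..
position 12 holds .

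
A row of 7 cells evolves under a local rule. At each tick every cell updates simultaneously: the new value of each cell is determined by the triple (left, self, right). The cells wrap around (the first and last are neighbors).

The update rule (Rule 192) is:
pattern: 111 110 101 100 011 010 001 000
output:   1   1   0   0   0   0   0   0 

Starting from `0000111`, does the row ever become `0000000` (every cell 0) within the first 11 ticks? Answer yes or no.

yes

0000011
0000001
0000000
all cells are 0 at tick 3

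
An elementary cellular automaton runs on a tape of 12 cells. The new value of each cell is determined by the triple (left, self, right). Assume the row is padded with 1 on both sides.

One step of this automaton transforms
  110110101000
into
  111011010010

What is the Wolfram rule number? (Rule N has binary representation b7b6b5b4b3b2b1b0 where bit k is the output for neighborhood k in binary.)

position 0: 111 → 1  (bit 7 = 1)
position 1: 110 → 1  (bit 6 = 1)
position 2: 101 → 1  (bit 5 = 1)
position 9: 100 → 0  (bit 4 = 0)
position 3: 011 → 0  (bit 3 = 0)
position 6: 010 → 0  (bit 2 = 0)
position 11: 001 → 0  (bit 1 = 0)
position 10: 000 → 1  (bit 0 = 1)
bits b7..b0 = 11100001 = 225

225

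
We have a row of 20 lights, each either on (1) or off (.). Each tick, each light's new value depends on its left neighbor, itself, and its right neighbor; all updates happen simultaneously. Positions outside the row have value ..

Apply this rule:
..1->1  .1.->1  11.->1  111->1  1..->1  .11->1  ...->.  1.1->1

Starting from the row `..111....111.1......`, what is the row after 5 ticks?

1111111111111111111.

.11111..1111111.....
1111111111111111....
11111111111111111...
111111111111111111..
1111111111111111111.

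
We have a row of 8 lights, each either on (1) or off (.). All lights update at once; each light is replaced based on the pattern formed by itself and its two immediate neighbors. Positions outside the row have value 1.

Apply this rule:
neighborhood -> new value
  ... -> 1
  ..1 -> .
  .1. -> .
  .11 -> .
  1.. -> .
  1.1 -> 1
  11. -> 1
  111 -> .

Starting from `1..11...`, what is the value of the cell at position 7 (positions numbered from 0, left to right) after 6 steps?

step 1: 1...1.1.
step 2: 1.1..1.1
step 3: 11....1.
step 4: .1.11..1
step 5: 1.1.1...
step 6: 11.1..1.
position 7 holds .

.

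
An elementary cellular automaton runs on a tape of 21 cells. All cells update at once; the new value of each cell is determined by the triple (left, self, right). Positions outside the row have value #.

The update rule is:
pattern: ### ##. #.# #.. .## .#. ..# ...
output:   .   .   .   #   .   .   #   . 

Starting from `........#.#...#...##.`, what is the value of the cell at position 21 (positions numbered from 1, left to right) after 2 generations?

#

generation 1: #......#...#.#.#.#...
generation 2: .#....#.#.#.......#.#
position 21 holds #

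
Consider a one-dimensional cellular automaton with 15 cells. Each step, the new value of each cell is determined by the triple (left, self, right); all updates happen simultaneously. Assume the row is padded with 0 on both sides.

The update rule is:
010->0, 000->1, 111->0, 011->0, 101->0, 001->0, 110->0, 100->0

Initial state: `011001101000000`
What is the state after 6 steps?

step 1: 000000000011111
step 2: 111111111000000
step 3: 000000000011111  (repeats step 1; period 2)
step 6: 111111111000000

111111111000000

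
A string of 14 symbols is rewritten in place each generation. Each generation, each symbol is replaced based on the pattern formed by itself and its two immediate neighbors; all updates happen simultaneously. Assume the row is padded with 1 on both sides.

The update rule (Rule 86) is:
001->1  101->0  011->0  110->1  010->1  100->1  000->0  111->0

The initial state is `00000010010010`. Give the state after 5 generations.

10000111111110
11001000000010
01111100000110
00000110001010
10001011011010

10001011011010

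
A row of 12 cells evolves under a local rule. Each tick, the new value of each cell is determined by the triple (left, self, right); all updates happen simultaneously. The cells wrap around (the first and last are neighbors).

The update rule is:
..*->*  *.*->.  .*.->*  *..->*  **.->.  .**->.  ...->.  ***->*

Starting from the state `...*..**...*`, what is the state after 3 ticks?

*.*....*.***

tick 1: *.****..*.**
tick 2: ...**.***..*
tick 3: *.*....*.***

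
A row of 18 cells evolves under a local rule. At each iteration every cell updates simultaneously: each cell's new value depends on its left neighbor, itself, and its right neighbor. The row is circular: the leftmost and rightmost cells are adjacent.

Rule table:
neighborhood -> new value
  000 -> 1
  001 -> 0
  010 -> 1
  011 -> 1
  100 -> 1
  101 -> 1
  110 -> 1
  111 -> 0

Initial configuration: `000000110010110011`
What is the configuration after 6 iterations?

111110101110111010

111110111011111011
000011101110001110
111010111011101011
001111101110111110
101000111011100011
111110101110111010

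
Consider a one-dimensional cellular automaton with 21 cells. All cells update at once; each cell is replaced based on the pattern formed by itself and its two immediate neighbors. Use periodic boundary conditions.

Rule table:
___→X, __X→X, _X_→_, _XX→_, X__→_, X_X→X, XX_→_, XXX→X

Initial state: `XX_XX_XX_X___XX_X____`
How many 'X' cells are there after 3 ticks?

8

__X__X__X__XX__X__XXX
_X__X__X__X___X__X_X_
X__X__X__X__XX__X_X__
count of X: 8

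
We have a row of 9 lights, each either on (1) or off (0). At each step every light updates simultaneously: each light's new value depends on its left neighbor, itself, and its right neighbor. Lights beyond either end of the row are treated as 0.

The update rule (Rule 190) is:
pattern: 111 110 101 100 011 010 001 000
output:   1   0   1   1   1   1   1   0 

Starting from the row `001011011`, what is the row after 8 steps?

101101101

011110110
111101101
111011011
110110110
101101101
111011011  (repeats step 3; period 3)
step 8: 101101101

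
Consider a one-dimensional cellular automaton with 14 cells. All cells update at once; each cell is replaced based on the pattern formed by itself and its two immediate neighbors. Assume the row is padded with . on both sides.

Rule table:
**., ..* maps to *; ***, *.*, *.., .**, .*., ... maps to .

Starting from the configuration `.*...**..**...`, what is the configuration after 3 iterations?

..*...........

*...*.*.*.*...
...*..........
..*...........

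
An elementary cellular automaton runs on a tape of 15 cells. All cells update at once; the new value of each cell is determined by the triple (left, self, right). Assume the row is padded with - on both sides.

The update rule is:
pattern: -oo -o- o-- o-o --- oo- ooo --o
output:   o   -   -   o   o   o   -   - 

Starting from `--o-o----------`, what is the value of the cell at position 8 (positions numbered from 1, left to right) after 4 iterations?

-

o--o--ooooooooo
------o-------o
ooooo---ooooo--
o---o-o-o---o-o
position 8 holds -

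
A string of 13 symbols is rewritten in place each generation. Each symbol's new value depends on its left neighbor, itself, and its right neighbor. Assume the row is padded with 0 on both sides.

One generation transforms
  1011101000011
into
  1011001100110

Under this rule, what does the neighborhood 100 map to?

At position 7 the neighborhood is 100; the next row has 1 there.

1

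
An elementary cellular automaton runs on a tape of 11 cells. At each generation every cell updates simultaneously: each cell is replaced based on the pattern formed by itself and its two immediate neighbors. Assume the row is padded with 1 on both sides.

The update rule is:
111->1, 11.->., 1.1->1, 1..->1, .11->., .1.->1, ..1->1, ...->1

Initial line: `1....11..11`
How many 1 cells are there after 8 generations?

.1111..11.1
1.11.11..1.
.1..1..1111
1111111.111
111111.1.11
11111.111.1
1111.1.1.1.
111.1111111
count of 1: 10

10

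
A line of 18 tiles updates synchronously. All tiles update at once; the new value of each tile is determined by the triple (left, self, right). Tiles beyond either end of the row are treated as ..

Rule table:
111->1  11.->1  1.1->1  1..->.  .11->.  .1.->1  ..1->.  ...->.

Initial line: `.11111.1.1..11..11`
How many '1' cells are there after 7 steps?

4

..11111111...1...1
...1111111...1...1
....111111...1...1
.....11111...1...1
......1111...1...1
.......111...1...1
........11...1...1
count of 1: 4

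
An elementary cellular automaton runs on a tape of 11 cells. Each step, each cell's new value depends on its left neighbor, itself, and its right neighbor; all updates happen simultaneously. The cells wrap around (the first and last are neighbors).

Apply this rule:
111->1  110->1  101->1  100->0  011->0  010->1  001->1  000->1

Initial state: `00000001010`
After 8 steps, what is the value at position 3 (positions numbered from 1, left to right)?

1

step 1: 11111111110
step 2: 01111111111
step 3: 10111111111
step 4: 11011111111
step 5: 11101111111
step 6: 11110111111
step 7: 11111011111
step 8: 11111101111
position 3 holds 1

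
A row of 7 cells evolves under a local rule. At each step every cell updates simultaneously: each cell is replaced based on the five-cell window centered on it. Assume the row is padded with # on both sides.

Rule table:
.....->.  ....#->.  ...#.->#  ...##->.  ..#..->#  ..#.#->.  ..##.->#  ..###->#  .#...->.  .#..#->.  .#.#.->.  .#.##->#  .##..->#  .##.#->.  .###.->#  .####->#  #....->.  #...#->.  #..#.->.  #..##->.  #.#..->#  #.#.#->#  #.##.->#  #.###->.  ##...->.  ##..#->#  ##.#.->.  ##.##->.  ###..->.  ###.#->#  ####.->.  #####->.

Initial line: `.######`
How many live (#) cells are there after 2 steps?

..#....
#.#....
count of #: 2

2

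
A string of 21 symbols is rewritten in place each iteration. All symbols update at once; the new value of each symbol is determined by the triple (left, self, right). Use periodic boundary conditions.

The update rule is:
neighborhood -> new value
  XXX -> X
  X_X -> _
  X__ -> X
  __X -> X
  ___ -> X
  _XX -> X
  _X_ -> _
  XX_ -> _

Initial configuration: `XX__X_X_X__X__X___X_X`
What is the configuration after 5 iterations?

__XXXXX_XX_XXX__XX_XX

X_XX_____XX_XX_XXX__X
__X_XXXXXX__X__XX_XXX
XX__XXXXX_XX_XXX__XX_
X_XXXXXX__X__XX_XXX__
__XXXXX_XX_XXX__XX_XX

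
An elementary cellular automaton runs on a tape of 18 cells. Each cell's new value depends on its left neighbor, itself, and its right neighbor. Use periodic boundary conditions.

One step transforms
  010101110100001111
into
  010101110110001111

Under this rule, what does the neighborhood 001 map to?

At position 13 the neighborhood is 001; the next row has 0 there.

0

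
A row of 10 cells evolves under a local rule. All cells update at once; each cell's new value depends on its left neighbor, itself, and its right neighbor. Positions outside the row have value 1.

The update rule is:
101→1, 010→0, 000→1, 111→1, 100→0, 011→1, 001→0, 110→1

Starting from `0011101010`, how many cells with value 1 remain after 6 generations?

8

0011110101
0011111011
0011111111
0011111111  (fixed point — unchanged through generation 6)
count of 1: 8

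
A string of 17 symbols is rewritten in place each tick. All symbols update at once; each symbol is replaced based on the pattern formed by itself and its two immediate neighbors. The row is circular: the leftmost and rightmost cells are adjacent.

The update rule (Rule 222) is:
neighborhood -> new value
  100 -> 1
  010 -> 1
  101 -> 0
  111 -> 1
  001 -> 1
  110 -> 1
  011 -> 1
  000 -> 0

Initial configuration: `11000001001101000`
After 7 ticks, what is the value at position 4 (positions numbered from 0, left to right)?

0

11100011111101101
11110111111101101
11110111111101101  (fixed point — unchanged through tick 7)
position 4 holds 0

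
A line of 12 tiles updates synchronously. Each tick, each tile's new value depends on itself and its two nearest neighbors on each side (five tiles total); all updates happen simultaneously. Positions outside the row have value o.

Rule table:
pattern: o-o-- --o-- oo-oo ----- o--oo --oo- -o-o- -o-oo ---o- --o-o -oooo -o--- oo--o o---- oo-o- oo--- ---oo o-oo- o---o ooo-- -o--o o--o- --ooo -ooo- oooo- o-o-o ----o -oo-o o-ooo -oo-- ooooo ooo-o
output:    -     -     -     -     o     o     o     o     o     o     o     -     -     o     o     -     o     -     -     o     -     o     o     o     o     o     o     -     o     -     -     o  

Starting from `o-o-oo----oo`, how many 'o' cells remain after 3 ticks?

tick 1: oooo---ooooo
tick 2: --oo--ooo---
tick 3: -oo--oooo--o
count of o: 7

7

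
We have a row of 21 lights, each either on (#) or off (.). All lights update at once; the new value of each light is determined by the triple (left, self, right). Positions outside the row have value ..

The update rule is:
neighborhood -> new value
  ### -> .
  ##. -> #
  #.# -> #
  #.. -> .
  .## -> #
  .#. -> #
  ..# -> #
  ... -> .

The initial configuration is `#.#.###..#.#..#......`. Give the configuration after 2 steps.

step 1: #####.#.####.##......
step 2: #...#####..####......

#...#####..####......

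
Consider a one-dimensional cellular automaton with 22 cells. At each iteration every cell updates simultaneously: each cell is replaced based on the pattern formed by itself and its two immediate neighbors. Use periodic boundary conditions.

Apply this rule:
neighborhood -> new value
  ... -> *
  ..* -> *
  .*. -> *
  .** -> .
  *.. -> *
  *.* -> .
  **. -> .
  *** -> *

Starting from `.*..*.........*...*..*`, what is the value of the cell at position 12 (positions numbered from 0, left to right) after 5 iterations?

*

.*********************
..*******************.
**.*****************.*
*...***************...
****.*************.***
position 12 holds *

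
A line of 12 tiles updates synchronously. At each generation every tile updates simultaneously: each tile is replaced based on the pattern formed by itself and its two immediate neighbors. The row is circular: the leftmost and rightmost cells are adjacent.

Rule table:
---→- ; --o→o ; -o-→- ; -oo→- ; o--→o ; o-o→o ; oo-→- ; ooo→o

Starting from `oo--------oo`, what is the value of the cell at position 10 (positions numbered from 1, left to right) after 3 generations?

o

o-o------o-o
-o-o----o-o-
o-o-o--o-o-o
position 10 holds o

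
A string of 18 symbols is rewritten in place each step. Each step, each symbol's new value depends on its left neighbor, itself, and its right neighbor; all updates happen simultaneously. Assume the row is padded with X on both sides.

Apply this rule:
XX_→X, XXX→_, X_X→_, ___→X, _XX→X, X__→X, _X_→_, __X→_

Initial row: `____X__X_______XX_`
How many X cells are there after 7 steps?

XXX__X__XXXXXX_XX_
__XX__X_X____X_XX_
X_XXX____XXX___XX_
X_X_XXXX_X_XXX_XX_
X___X__X___X_X_XX_
XXX__X__XX_____XX_
__XX__X_XXXXXX_XX_
count of X: 11

11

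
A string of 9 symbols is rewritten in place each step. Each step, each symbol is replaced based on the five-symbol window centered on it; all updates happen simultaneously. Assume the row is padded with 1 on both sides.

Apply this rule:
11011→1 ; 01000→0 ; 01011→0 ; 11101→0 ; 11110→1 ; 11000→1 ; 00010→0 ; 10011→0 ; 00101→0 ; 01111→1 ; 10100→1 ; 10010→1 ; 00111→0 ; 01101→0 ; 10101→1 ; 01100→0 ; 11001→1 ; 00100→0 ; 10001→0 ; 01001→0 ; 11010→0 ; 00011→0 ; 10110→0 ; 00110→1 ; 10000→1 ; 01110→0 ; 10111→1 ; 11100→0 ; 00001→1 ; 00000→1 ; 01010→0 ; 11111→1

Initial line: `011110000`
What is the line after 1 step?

111101110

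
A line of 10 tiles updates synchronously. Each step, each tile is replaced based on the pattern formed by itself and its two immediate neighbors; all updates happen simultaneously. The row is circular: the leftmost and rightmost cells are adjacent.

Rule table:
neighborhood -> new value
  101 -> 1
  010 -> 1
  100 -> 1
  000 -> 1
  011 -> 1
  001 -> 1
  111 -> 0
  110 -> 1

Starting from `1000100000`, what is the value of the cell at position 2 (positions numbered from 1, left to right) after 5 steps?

1

1111111111
0000000000
1111111111  (repeats step 1; period 2)
step 5: 1111111111
position 2 holds 1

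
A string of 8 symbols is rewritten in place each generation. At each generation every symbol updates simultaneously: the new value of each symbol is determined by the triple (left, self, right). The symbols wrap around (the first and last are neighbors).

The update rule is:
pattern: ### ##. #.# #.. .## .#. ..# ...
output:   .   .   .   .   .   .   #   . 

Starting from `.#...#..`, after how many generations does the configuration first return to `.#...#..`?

4

#...#...
...#...#
..#...#.
.#...#..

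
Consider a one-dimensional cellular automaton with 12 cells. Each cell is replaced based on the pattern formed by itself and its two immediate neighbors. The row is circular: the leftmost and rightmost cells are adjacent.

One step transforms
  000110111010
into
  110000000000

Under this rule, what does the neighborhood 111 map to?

At position 7 the neighborhood is 111; the next row has 0 there.

0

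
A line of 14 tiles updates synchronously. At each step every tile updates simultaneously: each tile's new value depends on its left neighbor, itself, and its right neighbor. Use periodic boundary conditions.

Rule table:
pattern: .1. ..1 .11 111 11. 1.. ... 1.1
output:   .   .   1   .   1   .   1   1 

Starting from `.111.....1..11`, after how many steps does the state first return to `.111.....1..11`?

step 1: 11.1.111....11
step 2: .11.11.1.11.1.
step 3: .111111.1111..
step 4: .1....111..1.1
step 5: 1..11.1.1...1.
step 6: ...111.1..1..1
step 7: .1.1.11.......
step 8: ..1.111.111111
step 9: ...11.111....1
step 10: .1.1111.1.11..
step 11: ..11..11.111.1
step 12: ..11..1111.11.
step 13: 1.11..1..1111.
step 14: .111.....1..11

14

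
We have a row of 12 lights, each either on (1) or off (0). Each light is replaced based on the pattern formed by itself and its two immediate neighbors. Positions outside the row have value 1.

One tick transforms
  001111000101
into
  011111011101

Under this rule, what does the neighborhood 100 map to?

0

At position 0 the neighborhood is 100; the next row has 0 there.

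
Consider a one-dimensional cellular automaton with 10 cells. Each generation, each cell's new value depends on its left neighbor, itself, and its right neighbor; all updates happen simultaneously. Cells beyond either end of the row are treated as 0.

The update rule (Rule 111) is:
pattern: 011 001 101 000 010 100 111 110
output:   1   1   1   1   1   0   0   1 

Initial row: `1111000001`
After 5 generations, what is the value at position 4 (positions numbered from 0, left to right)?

1

1001011111
1011110001
1110010111
1010111101
1111100111
position 4 holds 1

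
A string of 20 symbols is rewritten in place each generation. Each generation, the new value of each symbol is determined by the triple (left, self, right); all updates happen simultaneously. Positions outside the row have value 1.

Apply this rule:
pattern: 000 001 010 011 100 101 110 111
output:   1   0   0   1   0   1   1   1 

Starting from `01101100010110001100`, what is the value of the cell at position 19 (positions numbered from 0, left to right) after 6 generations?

generation 1: 11111101001110101100
generation 2: 11111110001111011100
generation 3: 11111110101111111100
generation 4: 11111111011111111100
generation 5: 11111111111111111100
generation 6: 11111111111111111100
position 19 holds 0

0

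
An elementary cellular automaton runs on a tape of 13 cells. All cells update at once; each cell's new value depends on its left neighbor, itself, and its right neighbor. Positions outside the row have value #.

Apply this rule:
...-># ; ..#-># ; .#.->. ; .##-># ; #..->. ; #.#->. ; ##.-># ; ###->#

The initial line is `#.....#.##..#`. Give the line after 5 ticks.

tick 1: #.####..##.##
tick 2: #.####.###.##
tick 3: #.####.###.##  (fixed point — unchanged through tick 5)

#.####.###.##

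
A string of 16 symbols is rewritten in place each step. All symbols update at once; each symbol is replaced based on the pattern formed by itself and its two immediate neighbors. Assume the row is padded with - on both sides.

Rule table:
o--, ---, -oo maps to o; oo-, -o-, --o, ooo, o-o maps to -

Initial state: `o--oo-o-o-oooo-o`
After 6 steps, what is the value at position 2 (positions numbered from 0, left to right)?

-

-o-o------o-----
----ooooo--ooooo
ooo-o----o-o----
o----ooo----oooo
-ooo-o--ooo-o---
-o----o-o----ooo
position 2 holds -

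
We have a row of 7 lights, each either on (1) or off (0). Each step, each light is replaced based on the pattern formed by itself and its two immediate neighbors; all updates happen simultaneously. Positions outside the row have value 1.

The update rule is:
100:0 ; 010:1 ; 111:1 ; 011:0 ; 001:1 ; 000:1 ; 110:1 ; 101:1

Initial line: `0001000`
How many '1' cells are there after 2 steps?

step 1: 0111011
step 2: 1011101
count of 1: 5

5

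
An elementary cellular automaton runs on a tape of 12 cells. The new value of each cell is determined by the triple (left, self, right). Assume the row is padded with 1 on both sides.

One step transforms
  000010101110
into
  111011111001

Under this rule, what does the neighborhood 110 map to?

At position 10 the neighborhood is 110; the next row has 0 there.

0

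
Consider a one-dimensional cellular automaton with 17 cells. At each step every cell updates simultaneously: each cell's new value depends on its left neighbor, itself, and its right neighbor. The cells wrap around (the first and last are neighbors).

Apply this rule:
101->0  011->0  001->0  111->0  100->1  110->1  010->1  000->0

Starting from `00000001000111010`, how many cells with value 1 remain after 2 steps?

00000001100001011
10000000110001001
count of 1: 5

5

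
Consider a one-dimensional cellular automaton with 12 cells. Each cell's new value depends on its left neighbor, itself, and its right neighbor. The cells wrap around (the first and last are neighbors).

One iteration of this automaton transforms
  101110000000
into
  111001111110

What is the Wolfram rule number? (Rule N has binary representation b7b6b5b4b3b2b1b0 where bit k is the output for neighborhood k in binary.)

61

position 3: 111 → 0  (bit 7 = 0)
position 4: 110 → 0  (bit 6 = 0)
position 1: 101 → 1  (bit 5 = 1)
position 5: 100 → 1  (bit 4 = 1)
position 2: 011 → 1  (bit 3 = 1)
position 0: 010 → 1  (bit 2 = 1)
position 11: 001 → 0  (bit 1 = 0)
position 6: 000 → 1  (bit 0 = 1)
bits b7..b0 = 00111101 = 61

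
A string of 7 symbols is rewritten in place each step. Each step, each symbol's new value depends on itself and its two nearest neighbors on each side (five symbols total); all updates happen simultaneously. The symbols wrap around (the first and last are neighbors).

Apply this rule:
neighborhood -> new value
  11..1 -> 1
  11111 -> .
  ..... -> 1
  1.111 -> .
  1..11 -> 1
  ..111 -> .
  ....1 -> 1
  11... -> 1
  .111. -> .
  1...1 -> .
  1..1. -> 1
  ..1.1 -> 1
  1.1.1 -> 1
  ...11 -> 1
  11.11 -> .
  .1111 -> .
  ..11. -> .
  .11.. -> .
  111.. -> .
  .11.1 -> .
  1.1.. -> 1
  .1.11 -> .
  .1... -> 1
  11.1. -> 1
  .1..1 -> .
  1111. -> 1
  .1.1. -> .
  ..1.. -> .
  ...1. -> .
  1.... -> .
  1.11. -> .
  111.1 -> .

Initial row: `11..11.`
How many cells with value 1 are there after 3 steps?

3

step 1: ..11...
step 2: 11..1.1
step 3: ..111..
count of 1: 3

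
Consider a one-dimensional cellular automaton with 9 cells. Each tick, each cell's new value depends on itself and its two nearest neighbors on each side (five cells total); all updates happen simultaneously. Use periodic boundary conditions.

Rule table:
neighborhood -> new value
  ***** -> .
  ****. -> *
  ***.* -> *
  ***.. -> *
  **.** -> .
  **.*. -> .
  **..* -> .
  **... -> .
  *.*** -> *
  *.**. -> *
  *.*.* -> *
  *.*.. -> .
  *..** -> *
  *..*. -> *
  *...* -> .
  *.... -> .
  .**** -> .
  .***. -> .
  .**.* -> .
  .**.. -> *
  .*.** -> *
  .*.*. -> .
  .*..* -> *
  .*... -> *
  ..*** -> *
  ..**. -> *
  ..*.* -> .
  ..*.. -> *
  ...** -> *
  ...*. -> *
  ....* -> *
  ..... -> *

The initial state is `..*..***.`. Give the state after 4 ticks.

.*****.*.
**..**..*
.*.***.**
.***.*.*.

.***.*.*.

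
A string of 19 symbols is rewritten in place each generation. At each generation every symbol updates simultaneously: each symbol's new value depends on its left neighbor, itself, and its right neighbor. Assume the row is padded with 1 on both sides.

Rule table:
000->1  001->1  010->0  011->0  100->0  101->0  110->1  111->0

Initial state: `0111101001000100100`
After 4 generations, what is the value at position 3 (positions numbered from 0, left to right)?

0

0000100010011001001
0111001100101010010
0001010101000000100
0110000000011111001
position 3 holds 0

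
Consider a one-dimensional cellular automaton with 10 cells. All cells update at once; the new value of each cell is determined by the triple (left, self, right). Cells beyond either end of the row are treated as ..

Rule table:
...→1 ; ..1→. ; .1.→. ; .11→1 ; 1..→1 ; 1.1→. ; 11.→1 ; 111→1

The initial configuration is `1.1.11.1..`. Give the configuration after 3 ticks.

tick 1: ....11..11
tick 2: 111.111.11
tick 3: 111.111.11

111.111.11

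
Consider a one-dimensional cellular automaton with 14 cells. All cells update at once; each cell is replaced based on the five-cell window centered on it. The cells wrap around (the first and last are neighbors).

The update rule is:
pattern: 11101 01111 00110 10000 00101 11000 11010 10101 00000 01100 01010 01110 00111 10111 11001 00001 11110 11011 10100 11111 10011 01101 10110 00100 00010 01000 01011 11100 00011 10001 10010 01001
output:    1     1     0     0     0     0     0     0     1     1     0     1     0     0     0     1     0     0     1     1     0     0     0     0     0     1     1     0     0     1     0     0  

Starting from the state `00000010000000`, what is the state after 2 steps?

11111001011111
11100000101111

11100000101111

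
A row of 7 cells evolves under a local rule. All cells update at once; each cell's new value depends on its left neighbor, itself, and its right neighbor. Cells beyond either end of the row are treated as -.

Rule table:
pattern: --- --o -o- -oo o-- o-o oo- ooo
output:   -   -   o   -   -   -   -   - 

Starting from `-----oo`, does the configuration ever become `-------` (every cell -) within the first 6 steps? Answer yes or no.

yes

-------
all cells are - at step 1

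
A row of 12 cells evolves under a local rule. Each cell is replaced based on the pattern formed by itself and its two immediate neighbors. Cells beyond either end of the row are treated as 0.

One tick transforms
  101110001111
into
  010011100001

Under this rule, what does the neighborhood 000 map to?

1

At position 6 the neighborhood is 000; the next row has 1 there.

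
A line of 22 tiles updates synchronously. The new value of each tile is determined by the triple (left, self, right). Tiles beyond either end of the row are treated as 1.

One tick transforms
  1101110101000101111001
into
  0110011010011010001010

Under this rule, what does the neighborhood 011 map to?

0

At position 3 the neighborhood is 011; the next row has 0 there.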